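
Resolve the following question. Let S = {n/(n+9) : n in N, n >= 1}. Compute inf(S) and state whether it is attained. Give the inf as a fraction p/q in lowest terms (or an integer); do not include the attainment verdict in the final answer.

Analysis:
- Values: 1/10, 2/11, 1/4, 4/13, ... strictly increasing.
- Minimum is 1/10 (n=1); inf = 1/10 (attained).
- n/(n+9) = 1 - 9/(n+9) -> 1 from below as n -> infinity, and never equals 1.
- So sup = 1 (not attained).
Conclusion: inf(S) = 1/10, attained in S.

1/10


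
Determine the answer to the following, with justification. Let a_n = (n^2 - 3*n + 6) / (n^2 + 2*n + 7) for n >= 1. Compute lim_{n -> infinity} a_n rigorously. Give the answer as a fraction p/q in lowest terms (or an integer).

Divide numerator and denominator by n^2, the highest power:
numerator / n^2 = 1 - 3/n + 6/n^2
denominator / n^2 = 1 + 2/n + 7/n^2
As n -> infinity, all terms of the form c/n^k (k >= 1) tend to 0.
So numerator / n^2 -> 1 and denominator / n^2 -> 1.
Therefore lim a_n = 1.

1


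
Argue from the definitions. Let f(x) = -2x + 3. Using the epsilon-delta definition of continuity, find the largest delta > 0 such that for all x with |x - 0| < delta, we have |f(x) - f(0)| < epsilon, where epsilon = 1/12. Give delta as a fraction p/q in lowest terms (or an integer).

We compute f(0) = -2*(0) + 3 = 3.
|f(x) - f(0)| = |-2x + 3 - (3)| = |-2(x - 0)| = 2|x - 0|.
We need 2|x - 0| < 1/12, i.e. |x - 0| < 1/12 / 2 = 1/24.
So any delta <= 1/24 works. Conversely, if delta > 1/24, then x = 0 + 1/24 satisfies |x - 0| = 1/24 < delta but |f(x) - f(0)| = 2 * 1/24 = 1/12, which is not < 1/12; so no larger delta works.
Hence the largest such delta is 1/24.

1/24


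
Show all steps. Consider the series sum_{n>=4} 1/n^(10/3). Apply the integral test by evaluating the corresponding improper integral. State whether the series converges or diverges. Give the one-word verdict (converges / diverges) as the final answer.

Let f(x) = x^(-10/3). Then f is positive, continuous, and decreasing on [4, infinity), so the integral test applies.
Compute the improper integral int_{4}^infinity f(x) dx:
  antiderivative F(x) = -3/(7*x^(7/3)).
  As x -> infinity, F(x) -> 0 (since p = 10/3 > 1).
  So int = F(infinity) - F(4) = 0 - (-3*2^(1/3)/224) = 3*2^(1/3)/224.
  Finite, so by the integral test, the series converges.

converges


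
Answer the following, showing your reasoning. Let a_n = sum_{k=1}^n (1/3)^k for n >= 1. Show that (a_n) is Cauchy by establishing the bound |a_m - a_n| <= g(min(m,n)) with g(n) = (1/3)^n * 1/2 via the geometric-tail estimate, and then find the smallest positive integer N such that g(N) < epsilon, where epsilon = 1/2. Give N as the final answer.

For m > n >= 1: |a_m - a_n| = sum_{k=n+1}^m (1/3)^k < sum_{k=n+1}^infinity (1/3)^k = (1/3)^(n+1) / (1 - 1/3) = (1/3)^n * (1/3) * (3/2) = (1/3)^n * 1/2.
So g(n) = (1/3)^n / 2. Since g(n) -> 0, (a_n) is Cauchy.
Now solve g(N) < 1/2: (1/3)^N / 2 < 1/2 <=> 3^N > 1 / (2 * 1/2) = 1.
Check powers of 3: 3^0 = 1 <= 1, 3^1 = 3 > 1.
So the smallest such N is 1. Check: g(1) = 1/(2 * 3) = 1/6 < 1/2.

1


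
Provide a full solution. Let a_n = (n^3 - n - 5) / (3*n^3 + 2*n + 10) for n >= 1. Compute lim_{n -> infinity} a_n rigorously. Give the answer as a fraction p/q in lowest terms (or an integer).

Divide numerator and denominator by n^3, the highest power:
numerator / n^3 = 1 - 1/n^2 - 5/n^3
denominator / n^3 = 3 + 2/n^2 + 10/n^3
As n -> infinity, all terms of the form c/n^k (k >= 1) tend to 0.
So numerator / n^3 -> 1 and denominator / n^3 -> 3.
Therefore lim a_n = 1/3.

1/3


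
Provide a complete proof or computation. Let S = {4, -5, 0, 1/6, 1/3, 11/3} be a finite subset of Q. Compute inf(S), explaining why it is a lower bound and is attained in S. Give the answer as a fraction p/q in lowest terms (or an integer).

S is finite, so inf(S) = min(S).
Sorted increasing:
-5, 0, 1/6, 1/3, 11/3, 4
The extremum is -5.
For every x in S, x >= -5. And -5 is in S, so it is attained.
Therefore inf(S) = -5.

-5


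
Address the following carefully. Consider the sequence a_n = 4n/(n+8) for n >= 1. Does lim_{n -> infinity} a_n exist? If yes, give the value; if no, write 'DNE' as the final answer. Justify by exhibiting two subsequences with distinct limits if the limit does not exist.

Examine the behaviour of a_n along subsequences.
Even-n subsequence a_{2k} = 4(2k)/(2k+8) -> 4. Odd-n subsequence a_{2k+1} = 4(2k+1)/(2k+9) -> 4. Both tend to 4, which suggests the limit is 4; verify directly.
|a_n - 4| = |4n - 4(n+8)| / (n+8) = 32/(n+8) < 32/n for every n >= 1.
Given epsilon > 0, choose a positive integer N > 32/epsilon. Then for all n >= N, |a_n - 4| < 32/n <= 32/N < epsilon.
So by the definition of the limit, lim a_n exists and equals 4.

4


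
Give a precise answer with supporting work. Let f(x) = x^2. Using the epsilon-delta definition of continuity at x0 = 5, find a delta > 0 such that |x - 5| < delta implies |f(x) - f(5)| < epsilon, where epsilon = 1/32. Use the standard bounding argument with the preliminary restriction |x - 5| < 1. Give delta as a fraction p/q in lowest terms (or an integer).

Factor: |x^2 - (5)^2| = |x - 5| * |x + 5|.
Impose |x - 5| < 1 first. Then |x + 5| = |(x - 5) + 2*(5)| <= |x - 5| + 2*|5| < 1 + 10 = 11.
So |x^2 - (5)^2| < delta * 11.
We need delta * 11 <= 1/32, i.e. delta <= 1/32/11 = 1/352.
Since 1/352 < 1, this is tighter than 1; take delta = 1/352.
So delta = 1/352 works.

1/352


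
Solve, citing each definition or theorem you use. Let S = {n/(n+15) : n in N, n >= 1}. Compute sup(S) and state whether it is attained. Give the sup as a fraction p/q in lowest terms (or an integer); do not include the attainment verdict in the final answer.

Analysis:
- Values: 1/16, 2/17, 1/6, 4/19, ... strictly increasing.
- Minimum is 1/16 (n=1); inf = 1/16 (attained).
- n/(n+15) = 1 - 15/(n+15) -> 1 from below as n -> infinity, and never equals 1.
- So sup = 1 (not attained).
Conclusion: sup(S) = 1, not attained in S.

1


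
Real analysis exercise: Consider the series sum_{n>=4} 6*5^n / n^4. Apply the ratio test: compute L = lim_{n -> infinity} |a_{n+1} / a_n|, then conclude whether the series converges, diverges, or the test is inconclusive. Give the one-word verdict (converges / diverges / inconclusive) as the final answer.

Let a_n denote the general term. Form the ratio a_{n+1}/a_n and simplify:
a_{n+1}/a_n = 5*n^4/(n + 1)^4
Take the limit as n -> infinity: L = 5.
Since L = 5 > 1 (or L = infinity), the ratio test implies the series diverges.

diverges


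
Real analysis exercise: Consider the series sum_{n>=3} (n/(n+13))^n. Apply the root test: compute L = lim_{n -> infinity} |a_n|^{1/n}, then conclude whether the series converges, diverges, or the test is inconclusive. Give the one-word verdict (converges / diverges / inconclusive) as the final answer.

Let a_n denote the general term. Form |a_n|^(1/n) and simplify:
|a_n|^(1/n) = n/(n + 13)
Take the limit as n -> infinity: L = 1.
Since L = 1, the root test is inconclusive. (In fact a_n = (n/(n+13))^n -> e^(-13) != 0, so the nth-term test shows divergence; but the root test itself gives no conclusion.)

inconclusive


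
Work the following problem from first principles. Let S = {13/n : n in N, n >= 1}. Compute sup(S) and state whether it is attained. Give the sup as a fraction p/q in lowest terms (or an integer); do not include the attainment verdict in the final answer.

Analysis:
- Values: 13, 13/2, 13/3, 13/4, ... strictly decreasing.
- The maximum is 13 (n=1); sup = 13 (attained).
- The set is bounded below by 0; 13/n -> 0 so 0 is the greatest lower bound.
- 0 is not in the set, so inf = 0 is not attained.
Conclusion: sup(S) = 13, attained in S.

13


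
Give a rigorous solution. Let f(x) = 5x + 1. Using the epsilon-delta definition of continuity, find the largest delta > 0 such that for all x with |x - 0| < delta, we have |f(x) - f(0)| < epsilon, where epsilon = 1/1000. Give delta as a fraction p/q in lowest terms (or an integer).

We compute f(0) = 5*(0) + 1 = 1.
|f(x) - f(0)| = |5x + 1 - (1)| = |5(x - 0)| = 5|x - 0|.
We need 5|x - 0| < 1/1000, i.e. |x - 0| < 1/1000 / 5 = 1/5000.
So any delta <= 1/5000 works. Conversely, if delta > 1/5000, then x = 0 + 1/5000 satisfies |x - 0| = 1/5000 < delta but |f(x) - f(0)| = 5 * 1/5000 = 1/1000, which is not < 1/1000; so no larger delta works.
Hence the largest such delta is 1/5000.

1/5000


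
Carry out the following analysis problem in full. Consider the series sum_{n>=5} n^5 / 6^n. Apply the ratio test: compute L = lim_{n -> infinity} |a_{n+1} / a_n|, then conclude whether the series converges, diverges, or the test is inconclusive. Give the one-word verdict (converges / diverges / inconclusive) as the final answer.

Let a_n denote the general term. Form the ratio a_{n+1}/a_n and simplify:
a_{n+1}/a_n = (n + 1)^5/(6*n^5)
Take the limit as n -> infinity: L = 1/6.
Since L = 1/6 < 1, the ratio test implies the series converges.

converges


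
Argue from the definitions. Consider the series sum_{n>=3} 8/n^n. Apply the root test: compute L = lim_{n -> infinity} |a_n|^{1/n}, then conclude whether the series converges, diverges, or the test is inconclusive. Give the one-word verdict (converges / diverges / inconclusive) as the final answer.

Let a_n denote the general term. Form |a_n|^(1/n) and simplify:
|a_n|^(1/n) = 2^(3/n)/n
Take the limit as n -> infinity: L = 0.
Since L = 0 < 1, the root test implies convergence.

converges


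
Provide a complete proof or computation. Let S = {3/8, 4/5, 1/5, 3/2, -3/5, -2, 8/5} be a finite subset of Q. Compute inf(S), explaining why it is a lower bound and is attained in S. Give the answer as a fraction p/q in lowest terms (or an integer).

S is finite, so inf(S) = min(S).
Sorted increasing:
-2, -3/5, 1/5, 3/8, 4/5, 3/2, 8/5
The extremum is -2.
For every x in S, x >= -2. And -2 is in S, so it is attained.
Therefore inf(S) = -2.

-2


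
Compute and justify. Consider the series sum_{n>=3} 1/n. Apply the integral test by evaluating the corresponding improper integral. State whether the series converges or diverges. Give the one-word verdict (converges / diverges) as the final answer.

Let f(x) = 1/x. Then f is positive, continuous, and decreasing on [3, infinity), so the integral test applies.
Compute the improper integral int_{3}^infinity f(x) dx:
  antiderivative F(x) = log(x).
  As x -> infinity, log(x) -> infinity.
  So int = infinity - log(3) = infinity. By the integral test, the series diverges.

diverges


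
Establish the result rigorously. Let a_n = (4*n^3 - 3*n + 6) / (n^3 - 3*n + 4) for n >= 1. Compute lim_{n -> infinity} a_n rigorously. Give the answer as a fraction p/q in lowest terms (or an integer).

Divide numerator and denominator by n^3, the highest power:
numerator / n^3 = 4 - 3/n^2 + 6/n^3
denominator / n^3 = 1 - 3/n^2 + 4/n^3
As n -> infinity, all terms of the form c/n^k (k >= 1) tend to 0.
So numerator / n^3 -> 4 and denominator / n^3 -> 1.
Therefore lim a_n = 4.

4


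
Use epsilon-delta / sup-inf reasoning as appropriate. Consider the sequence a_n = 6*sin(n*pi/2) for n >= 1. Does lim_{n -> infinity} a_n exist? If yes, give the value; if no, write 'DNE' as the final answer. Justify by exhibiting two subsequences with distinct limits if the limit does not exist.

Examine the behaviour of a_n along subsequences.
a_{4k+1} = 6*sin(pi/2 + 2k*pi) = 6 -> 6. a_{4k+3} = 6*sin(3pi/2 + 2k*pi) = -6 -> -6.
Since these two subsequential limits are 6 and -6, distinct, the full sequence cannot converge (a convergent sequence has all subsequences tending to the same limit). So lim a_n does not exist.

DNE


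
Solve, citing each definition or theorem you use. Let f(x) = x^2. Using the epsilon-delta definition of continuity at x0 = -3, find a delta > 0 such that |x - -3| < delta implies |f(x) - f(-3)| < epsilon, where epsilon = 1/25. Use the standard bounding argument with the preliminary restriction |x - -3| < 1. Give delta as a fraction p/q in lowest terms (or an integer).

Factor: |x^2 - (-3)^2| = |x - -3| * |x + -3|.
Impose |x - -3| < 1 first. Then |x + -3| = |(x - -3) + 2*(-3)| <= |x - -3| + 2*|-3| < 1 + 6 = 7.
So |x^2 - (-3)^2| < delta * 7.
We need delta * 7 <= 1/25, i.e. delta <= 1/25/7 = 1/175.
Since 1/175 < 1, this is tighter than 1; take delta = 1/175.
So delta = 1/175 works.

1/175


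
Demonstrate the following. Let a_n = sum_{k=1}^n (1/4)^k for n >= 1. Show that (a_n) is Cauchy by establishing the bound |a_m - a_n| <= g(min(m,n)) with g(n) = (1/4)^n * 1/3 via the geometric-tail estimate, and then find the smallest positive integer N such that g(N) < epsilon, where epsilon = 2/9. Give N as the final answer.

For m > n >= 1: |a_m - a_n| = sum_{k=n+1}^m (1/4)^k < sum_{k=n+1}^infinity (1/4)^k = (1/4)^(n+1) / (1 - 1/4) = (1/4)^n * (1/4) * (4/3) = (1/4)^n * 1/3.
So g(n) = (1/4)^n / 3. Since g(n) -> 0, (a_n) is Cauchy.
Now solve g(N) < 2/9: (1/4)^N / 3 < 2/9 <=> 4^N > 1 / (3 * 2/9) = 3/2.
Check powers of 4: 4^0 = 1 <= 3/2, 4^1 = 4 > 3/2.
So the smallest such N is 1. Check: g(1) = 1/(3 * 4) = 1/12 < 2/9.

1


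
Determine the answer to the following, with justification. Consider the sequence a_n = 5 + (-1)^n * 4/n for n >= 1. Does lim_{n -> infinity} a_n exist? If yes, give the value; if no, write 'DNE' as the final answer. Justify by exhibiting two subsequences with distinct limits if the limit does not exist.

Examine the behaviour of a_n along subsequences.
Even-n subsequence a_{2k} = 5 + 4/(2k) -> 5. Odd-n subsequence a_{2k+1} = 5 - 4/(2k+1) -> 5. Both tend to 5, which suggests the limit is 5; verify directly.
|a_n - 5| = |(-1)^n * 4/n| = 4/n for every n >= 1.
Given epsilon > 0, choose a positive integer N > 4/epsilon. Then for all n >= N, |a_n - 5| = 4/n <= 4/N < epsilon.
So by the definition of the limit, lim a_n exists and equals 5.

5


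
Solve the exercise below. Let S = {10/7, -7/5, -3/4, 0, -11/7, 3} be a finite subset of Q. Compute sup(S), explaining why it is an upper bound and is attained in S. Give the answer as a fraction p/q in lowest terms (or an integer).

S is finite, so sup(S) = max(S).
Sorted decreasing:
3, 10/7, 0, -3/4, -7/5, -11/7
The extremum is 3.
For every x in S, x <= 3. And 3 is in S, so it is attained.
Therefore sup(S) = 3.

3


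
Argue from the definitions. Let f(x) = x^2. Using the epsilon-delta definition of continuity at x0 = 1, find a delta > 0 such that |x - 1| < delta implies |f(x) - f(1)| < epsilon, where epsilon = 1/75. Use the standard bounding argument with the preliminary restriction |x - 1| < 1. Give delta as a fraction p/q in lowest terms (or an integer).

Factor: |x^2 - (1)^2| = |x - 1| * |x + 1|.
Impose |x - 1| < 1 first. Then |x + 1| = |(x - 1) + 2*(1)| <= |x - 1| + 2*|1| < 1 + 2 = 3.
So |x^2 - (1)^2| < delta * 3.
We need delta * 3 <= 1/75, i.e. delta <= 1/75/3 = 1/225.
Since 1/225 < 1, this is tighter than 1; take delta = 1/225.
So delta = 1/225 works.

1/225


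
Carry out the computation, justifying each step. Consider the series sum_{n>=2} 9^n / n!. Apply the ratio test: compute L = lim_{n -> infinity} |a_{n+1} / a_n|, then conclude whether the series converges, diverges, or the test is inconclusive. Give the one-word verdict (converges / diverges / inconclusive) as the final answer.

Let a_n denote the general term. Form the ratio a_{n+1}/a_n and simplify:
a_{n+1}/a_n = 9/(n + 1)
Take the limit as n -> infinity: L = 0.
Since L = 0 < 1, the ratio test implies the series converges.

converges


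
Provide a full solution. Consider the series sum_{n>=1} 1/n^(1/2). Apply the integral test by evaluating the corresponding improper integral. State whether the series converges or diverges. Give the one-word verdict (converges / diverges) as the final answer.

Let f(x) = 1/sqrt(x). Then f is positive, continuous, and decreasing on [1, infinity), so the integral test applies.
Compute the improper integral int_{1}^infinity f(x) dx:
  antiderivative F(x) = 2*sqrt(x).
  As x -> infinity, F(x) -> infinity (since p = 1/2 < 1).
  So the integral diverges. By the integral test, the series diverges.

diverges


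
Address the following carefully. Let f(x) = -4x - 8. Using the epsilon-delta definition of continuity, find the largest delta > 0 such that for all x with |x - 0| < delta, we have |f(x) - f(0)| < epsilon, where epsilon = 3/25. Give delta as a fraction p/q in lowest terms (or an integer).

We compute f(0) = -4*(0) - 8 = -8.
|f(x) - f(0)| = |-4x - 8 - (-8)| = |-4(x - 0)| = 4|x - 0|.
We need 4|x - 0| < 3/25, i.e. |x - 0| < 3/25 / 4 = 3/100.
So any delta <= 3/100 works. Conversely, if delta > 3/100, then x = 0 + 3/100 satisfies |x - 0| = 3/100 < delta but |f(x) - f(0)| = 4 * 3/100 = 3/25, which is not < 3/25; so no larger delta works.
Hence the largest such delta is 3/100.

3/100


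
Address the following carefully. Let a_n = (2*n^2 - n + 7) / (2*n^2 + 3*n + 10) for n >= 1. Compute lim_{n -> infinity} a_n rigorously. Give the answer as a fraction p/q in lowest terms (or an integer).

Divide numerator and denominator by n^2, the highest power:
numerator / n^2 = 2 - 1/n + 7/n^2
denominator / n^2 = 2 + 3/n + 10/n^2
As n -> infinity, all terms of the form c/n^k (k >= 1) tend to 0.
So numerator / n^2 -> 2 and denominator / n^2 -> 2.
Therefore lim a_n = 1.

1


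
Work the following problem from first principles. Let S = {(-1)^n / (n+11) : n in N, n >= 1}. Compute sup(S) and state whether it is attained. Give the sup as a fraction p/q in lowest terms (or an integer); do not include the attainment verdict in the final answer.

Analysis:
- Values: -1/12, 1/13, -1/14, 1/15, -1/16, ...
- Positive terms (even n): 1/(2+11), 1/(4+11), ... decreasing -> max = 1/13 (n=2).
- Negative terms (odd n): -1/(1+11), -1/(3+11), ... increasing -> min = -1/12 (n=1).
- So sup = 1/13 (attained at n=2); inf = -1/12 (attained at n=1).
Conclusion: sup(S) = 1/13, attained in S.

1/13


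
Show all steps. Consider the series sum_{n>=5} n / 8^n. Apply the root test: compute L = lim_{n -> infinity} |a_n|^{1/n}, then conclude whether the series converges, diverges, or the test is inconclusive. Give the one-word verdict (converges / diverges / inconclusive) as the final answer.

Let a_n denote the general term. Form |a_n|^(1/n) and simplify:
|a_n|^(1/n) = n^(1/n)/8
Take the limit as n -> infinity: L = 1/8.
Since L = 1/8 < 1, the root test implies convergence.

converges


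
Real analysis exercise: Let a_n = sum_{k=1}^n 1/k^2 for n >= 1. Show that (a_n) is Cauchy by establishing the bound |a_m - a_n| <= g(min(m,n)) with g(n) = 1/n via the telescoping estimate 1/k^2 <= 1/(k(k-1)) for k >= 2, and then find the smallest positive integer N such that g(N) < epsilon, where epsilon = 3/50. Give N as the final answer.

For m > n >= 1: |a_m - a_n| = sum_{k=n+1}^m 1/k^2.
Use 1/k^2 <= 1/(k(k-1)) = 1/(k-1) - 1/k for k >= 2:
sum_{k=n+1}^m 1/k^2 <= sum_{k=n+1}^m (1/(k-1) - 1/k) = 1/n - 1/m <= 1/n.
By symmetry the same bound holds with n,m swapped, so |a_m - a_n| <= 1/min(m,n) = g(min(m,n)). Since g(n) -> 0, (a_n) is Cauchy.
Now solve g(N) < 3/50: 1/N < 3/50 <=> N > 1/(3/50) = 50/3.
The smallest integer strictly greater than 50/3 is N = 17.
Check: g(17) = 1/17 < 3/50; g(16) = 1/16 >= 3/50. So N = 17.

17


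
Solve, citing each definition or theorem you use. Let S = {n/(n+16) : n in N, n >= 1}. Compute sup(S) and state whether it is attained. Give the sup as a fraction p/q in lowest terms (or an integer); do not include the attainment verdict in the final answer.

Analysis:
- Values: 1/17, 1/9, 3/19, 1/5, ... strictly increasing.
- Minimum is 1/17 (n=1); inf = 1/17 (attained).
- n/(n+16) = 1 - 16/(n+16) -> 1 from below as n -> infinity, and never equals 1.
- So sup = 1 (not attained).
Conclusion: sup(S) = 1, not attained in S.

1


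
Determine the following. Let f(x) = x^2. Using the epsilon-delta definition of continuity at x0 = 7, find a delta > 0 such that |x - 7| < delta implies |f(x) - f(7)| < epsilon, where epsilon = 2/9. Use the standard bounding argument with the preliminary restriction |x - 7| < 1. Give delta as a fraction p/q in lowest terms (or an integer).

Factor: |x^2 - (7)^2| = |x - 7| * |x + 7|.
Impose |x - 7| < 1 first. Then |x + 7| = |(x - 7) + 2*(7)| <= |x - 7| + 2*|7| < 1 + 14 = 15.
So |x^2 - (7)^2| < delta * 15.
We need delta * 15 <= 2/9, i.e. delta <= 2/9/15 = 2/135.
Since 2/135 < 1, this is tighter than 1; take delta = 2/135.
So delta = 2/135 works.

2/135


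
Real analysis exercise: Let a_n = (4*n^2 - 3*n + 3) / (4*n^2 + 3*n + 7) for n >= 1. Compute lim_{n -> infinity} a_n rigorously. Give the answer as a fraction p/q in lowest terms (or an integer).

Divide numerator and denominator by n^2, the highest power:
numerator / n^2 = 4 - 3/n + 3/n^2
denominator / n^2 = 4 + 3/n + 7/n^2
As n -> infinity, all terms of the form c/n^k (k >= 1) tend to 0.
So numerator / n^2 -> 4 and denominator / n^2 -> 4.
Therefore lim a_n = 1.

1


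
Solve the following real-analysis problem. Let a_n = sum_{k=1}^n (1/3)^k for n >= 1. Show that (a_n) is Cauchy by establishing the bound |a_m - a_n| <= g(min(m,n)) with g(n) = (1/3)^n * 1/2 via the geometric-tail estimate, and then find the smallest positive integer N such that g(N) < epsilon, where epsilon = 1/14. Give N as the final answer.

For m > n >= 1: |a_m - a_n| = sum_{k=n+1}^m (1/3)^k < sum_{k=n+1}^infinity (1/3)^k = (1/3)^(n+1) / (1 - 1/3) = (1/3)^n * (1/3) * (3/2) = (1/3)^n * 1/2.
So g(n) = (1/3)^n / 2. Since g(n) -> 0, (a_n) is Cauchy.
Now solve g(N) < 1/14: (1/3)^N / 2 < 1/14 <=> 3^N > 1 / (2 * 1/14) = 7.
Check powers of 3: 3^1 = 3 <= 7, 3^2 = 9 > 7.
So the smallest such N is 2. Check: g(2) = 1/(2 * 9) = 1/18 < 1/14.

2


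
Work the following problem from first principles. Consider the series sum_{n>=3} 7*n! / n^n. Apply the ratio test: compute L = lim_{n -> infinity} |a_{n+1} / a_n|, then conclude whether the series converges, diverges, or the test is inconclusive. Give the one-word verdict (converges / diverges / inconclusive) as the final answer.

Let a_n denote the general term. Form the ratio a_{n+1}/a_n and simplify:
a_{n+1}/a_n = (n/(n + 1))^n
Take the limit as n -> infinity: L = exp(-1).
Since L = exp(-1) < 1, the ratio test implies the series converges.

converges


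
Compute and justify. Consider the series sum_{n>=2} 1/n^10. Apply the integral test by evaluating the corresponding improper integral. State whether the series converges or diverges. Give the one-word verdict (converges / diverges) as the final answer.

Let f(x) = x^(-10). Then f is positive, continuous, and decreasing on [2, infinity), so the integral test applies.
Compute the improper integral int_{2}^infinity f(x) dx:
  antiderivative F(x) = -1/(9*x^9).
  As x -> infinity, F(x) -> 0 (since p = 10 > 1).
  So int = F(infinity) - F(2) = 0 - (-1/4608) = 1/4608.
  Finite, so by the integral test, the series converges.

converges


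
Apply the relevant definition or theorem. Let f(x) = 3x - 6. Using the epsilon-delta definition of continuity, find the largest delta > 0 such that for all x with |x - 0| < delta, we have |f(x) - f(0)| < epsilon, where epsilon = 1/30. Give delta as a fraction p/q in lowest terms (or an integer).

We compute f(0) = 3*(0) - 6 = -6.
|f(x) - f(0)| = |3x - 6 - (-6)| = |3(x - 0)| = 3|x - 0|.
We need 3|x - 0| < 1/30, i.e. |x - 0| < 1/30 / 3 = 1/90.
So any delta <= 1/90 works. Conversely, if delta > 1/90, then x = 0 + 1/90 satisfies |x - 0| = 1/90 < delta but |f(x) - f(0)| = 3 * 1/90 = 1/30, which is not < 1/30; so no larger delta works.
Hence the largest such delta is 1/90.

1/90


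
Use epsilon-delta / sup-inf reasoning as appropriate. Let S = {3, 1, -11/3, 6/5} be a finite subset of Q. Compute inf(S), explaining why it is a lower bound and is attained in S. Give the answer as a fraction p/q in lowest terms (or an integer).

S is finite, so inf(S) = min(S).
Sorted increasing:
-11/3, 1, 6/5, 3
The extremum is -11/3.
For every x in S, x >= -11/3. And -11/3 is in S, so it is attained.
Therefore inf(S) = -11/3.

-11/3


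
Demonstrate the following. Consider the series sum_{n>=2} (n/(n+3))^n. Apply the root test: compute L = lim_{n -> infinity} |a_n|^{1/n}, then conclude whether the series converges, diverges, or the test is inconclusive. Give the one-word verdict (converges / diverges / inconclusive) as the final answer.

Let a_n denote the general term. Form |a_n|^(1/n) and simplify:
|a_n|^(1/n) = n/(n + 3)
Take the limit as n -> infinity: L = 1.
Since L = 1, the root test is inconclusive. (In fact a_n = (n/(n+3))^n -> e^(-3) != 0, so the nth-term test shows divergence; but the root test itself gives no conclusion.)

inconclusive


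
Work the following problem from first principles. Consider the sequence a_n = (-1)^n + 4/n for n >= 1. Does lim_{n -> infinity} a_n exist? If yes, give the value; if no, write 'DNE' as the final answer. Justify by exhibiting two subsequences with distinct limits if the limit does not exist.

Examine the behaviour of a_n along subsequences.
a_{2k} = 1 + 4/(2k) -> 1. a_{2k+1} = -1 + 4/(2k+1) -> -1.
Since these two subsequential limits are 1 and -1, distinct, the full sequence cannot converge (a convergent sequence has all subsequences tending to the same limit). So lim a_n does not exist.

DNE


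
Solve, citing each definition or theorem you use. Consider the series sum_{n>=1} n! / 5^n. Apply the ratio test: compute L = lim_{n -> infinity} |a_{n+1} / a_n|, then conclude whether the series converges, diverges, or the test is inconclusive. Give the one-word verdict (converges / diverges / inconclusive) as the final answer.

Let a_n denote the general term. Form the ratio a_{n+1}/a_n and simplify:
a_{n+1}/a_n = n/5 + 1/5
Take the limit as n -> infinity: L = infinity.
Since L = infinity > 1 (or L = infinity), the ratio test implies the series diverges.

diverges


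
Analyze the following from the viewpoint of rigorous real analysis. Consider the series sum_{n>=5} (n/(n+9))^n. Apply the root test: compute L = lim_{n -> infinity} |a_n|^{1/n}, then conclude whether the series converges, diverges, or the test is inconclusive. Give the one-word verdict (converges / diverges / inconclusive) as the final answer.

Let a_n denote the general term. Form |a_n|^(1/n) and simplify:
|a_n|^(1/n) = n/(n + 9)
Take the limit as n -> infinity: L = 1.
Since L = 1, the root test is inconclusive. (In fact a_n = (n/(n+9))^n -> e^(-9) != 0, so the nth-term test shows divergence; but the root test itself gives no conclusion.)

inconclusive


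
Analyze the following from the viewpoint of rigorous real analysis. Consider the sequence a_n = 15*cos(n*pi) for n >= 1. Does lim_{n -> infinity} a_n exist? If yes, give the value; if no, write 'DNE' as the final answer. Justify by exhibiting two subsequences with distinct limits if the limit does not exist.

Examine the behaviour of a_n along subsequences.
cos(n*pi) = (-1)^n, so a_n = 15*(-1)^n. a_{2k} = 15 -> 15. a_{2k+1} = -15 -> -15.
Since these two subsequential limits are 15 and -15, distinct, the full sequence cannot converge (a convergent sequence has all subsequences tending to the same limit). So lim a_n does not exist.

DNE


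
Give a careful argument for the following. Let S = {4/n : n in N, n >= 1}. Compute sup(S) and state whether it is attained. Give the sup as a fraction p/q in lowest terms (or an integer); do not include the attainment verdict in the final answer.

Analysis:
- Values: 4, 2, 4/3, 1, ... strictly decreasing.
- The maximum is 4 (n=1); sup = 4 (attained).
- The set is bounded below by 0; 4/n -> 0 so 0 is the greatest lower bound.
- 0 is not in the set, so inf = 0 is not attained.
Conclusion: sup(S) = 4, attained in S.

4


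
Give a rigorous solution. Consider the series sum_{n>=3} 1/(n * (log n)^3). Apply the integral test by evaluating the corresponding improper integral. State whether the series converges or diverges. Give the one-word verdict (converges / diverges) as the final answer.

Let f(x) = 1/(x*log(x)^3). Then f is positive, continuous, and decreasing on [3, infinity), so the integral test applies.
Compute the improper integral int_{3}^infinity f(x) dx:
  antiderivative F(x) = -1/(2*log(x)^2).
  F(x) -> 0 as x -> infinity.  int = 0 - F(3) = 1/(2*log(3)^2) < infinity. By the integral test, the series converges.

converges


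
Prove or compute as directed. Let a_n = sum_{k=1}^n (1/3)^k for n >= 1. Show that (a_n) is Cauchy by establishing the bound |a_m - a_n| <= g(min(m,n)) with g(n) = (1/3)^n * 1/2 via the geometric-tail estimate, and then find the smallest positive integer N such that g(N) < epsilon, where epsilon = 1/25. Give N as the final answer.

For m > n >= 1: |a_m - a_n| = sum_{k=n+1}^m (1/3)^k < sum_{k=n+1}^infinity (1/3)^k = (1/3)^(n+1) / (1 - 1/3) = (1/3)^n * (1/3) * (3/2) = (1/3)^n * 1/2.
So g(n) = (1/3)^n / 2. Since g(n) -> 0, (a_n) is Cauchy.
Now solve g(N) < 1/25: (1/3)^N / 2 < 1/25 <=> 3^N > 1 / (2 * 1/25) = 25/2.
Check powers of 3: 3^2 = 9 <= 25/2, 3^3 = 27 > 25/2.
So the smallest such N is 3. Check: g(3) = 1/(2 * 27) = 1/54 < 1/25.

3


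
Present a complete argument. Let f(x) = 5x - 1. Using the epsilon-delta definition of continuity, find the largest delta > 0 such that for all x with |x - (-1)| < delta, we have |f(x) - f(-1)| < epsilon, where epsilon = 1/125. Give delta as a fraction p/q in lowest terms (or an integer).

We compute f(-1) = 5*(-1) - 1 = -6.
|f(x) - f(-1)| = |5x - 1 - (-6)| = |5(x - (-1))| = 5|x - (-1)|.
We need 5|x - (-1)| < 1/125, i.e. |x - (-1)| < 1/125 / 5 = 1/625.
So any delta <= 1/625 works. Conversely, if delta > 1/625, then x = -1 + 1/625 satisfies |x - (-1)| = 1/625 < delta but |f(x) - f(-1)| = 5 * 1/625 = 1/125, which is not < 1/125; so no larger delta works.
Hence the largest such delta is 1/625.

1/625


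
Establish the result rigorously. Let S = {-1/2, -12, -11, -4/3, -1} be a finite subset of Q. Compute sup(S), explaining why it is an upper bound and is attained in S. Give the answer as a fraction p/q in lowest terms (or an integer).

S is finite, so sup(S) = max(S).
Sorted decreasing:
-1/2, -1, -4/3, -11, -12
The extremum is -1/2.
For every x in S, x <= -1/2. And -1/2 is in S, so it is attained.
Therefore sup(S) = -1/2.

-1/2


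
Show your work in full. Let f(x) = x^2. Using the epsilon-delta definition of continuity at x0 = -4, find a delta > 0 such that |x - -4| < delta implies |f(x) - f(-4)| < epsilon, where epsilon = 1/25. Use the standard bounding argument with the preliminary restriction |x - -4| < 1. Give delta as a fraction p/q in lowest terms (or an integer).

Factor: |x^2 - (-4)^2| = |x - -4| * |x + -4|.
Impose |x - -4| < 1 first. Then |x + -4| = |(x - -4) + 2*(-4)| <= |x - -4| + 2*|-4| < 1 + 8 = 9.
So |x^2 - (-4)^2| < delta * 9.
We need delta * 9 <= 1/25, i.e. delta <= 1/25/9 = 1/225.
Since 1/225 < 1, this is tighter than 1; take delta = 1/225.
So delta = 1/225 works.

1/225


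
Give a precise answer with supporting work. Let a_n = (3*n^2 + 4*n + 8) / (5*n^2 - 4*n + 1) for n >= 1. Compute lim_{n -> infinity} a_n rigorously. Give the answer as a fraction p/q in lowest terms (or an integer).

Divide numerator and denominator by n^2, the highest power:
numerator / n^2 = 3 + 4/n + 8/n^2
denominator / n^2 = 5 - 4/n + n^(-2)
As n -> infinity, all terms of the form c/n^k (k >= 1) tend to 0.
So numerator / n^2 -> 3 and denominator / n^2 -> 5.
Therefore lim a_n = 3/5.

3/5


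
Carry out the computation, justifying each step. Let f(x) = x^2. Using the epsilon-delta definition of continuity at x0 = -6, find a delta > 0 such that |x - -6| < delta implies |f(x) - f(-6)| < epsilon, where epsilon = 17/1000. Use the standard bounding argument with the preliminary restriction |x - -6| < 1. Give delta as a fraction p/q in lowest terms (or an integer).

Factor: |x^2 - (-6)^2| = |x - -6| * |x + -6|.
Impose |x - -6| < 1 first. Then |x + -6| = |(x - -6) + 2*(-6)| <= |x - -6| + 2*|-6| < 1 + 12 = 13.
So |x^2 - (-6)^2| < delta * 13.
We need delta * 13 <= 17/1000, i.e. delta <= 17/1000/13 = 17/13000.
Since 17/13000 < 1, this is tighter than 1; take delta = 17/13000.
So delta = 17/13000 works.

17/13000


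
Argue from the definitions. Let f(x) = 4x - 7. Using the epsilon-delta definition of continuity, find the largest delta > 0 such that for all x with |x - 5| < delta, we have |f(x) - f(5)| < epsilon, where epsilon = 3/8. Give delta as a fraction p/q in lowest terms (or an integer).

We compute f(5) = 4*(5) - 7 = 13.
|f(x) - f(5)| = |4x - 7 - (13)| = |4(x - 5)| = 4|x - 5|.
We need 4|x - 5| < 3/8, i.e. |x - 5| < 3/8 / 4 = 3/32.
So any delta <= 3/32 works. Conversely, if delta > 3/32, then x = 5 + 3/32 satisfies |x - 5| = 3/32 < delta but |f(x) - f(5)| = 4 * 3/32 = 3/8, which is not < 3/8; so no larger delta works.
Hence the largest such delta is 3/32.

3/32


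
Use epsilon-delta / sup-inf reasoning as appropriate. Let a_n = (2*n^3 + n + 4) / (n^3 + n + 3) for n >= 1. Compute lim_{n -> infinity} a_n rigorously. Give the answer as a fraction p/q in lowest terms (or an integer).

Divide numerator and denominator by n^3, the highest power:
numerator / n^3 = 2 + n^(-2) + 4/n^3
denominator / n^3 = 1 + n^(-2) + 3/n^3
As n -> infinity, all terms of the form c/n^k (k >= 1) tend to 0.
So numerator / n^3 -> 2 and denominator / n^3 -> 1.
Therefore lim a_n = 2.

2


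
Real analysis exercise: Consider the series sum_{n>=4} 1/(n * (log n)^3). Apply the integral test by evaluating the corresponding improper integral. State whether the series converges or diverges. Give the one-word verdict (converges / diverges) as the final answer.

Let f(x) = 1/(x*log(x)^3). Then f is positive, continuous, and decreasing on [4, infinity), so the integral test applies.
Compute the improper integral int_{4}^infinity f(x) dx:
  antiderivative F(x) = -1/(2*log(x)^2).
  F(x) -> 0 as x -> infinity.  int = 0 - F(4) = 1/(2*log(4)^2) < infinity. By the integral test, the series converges.

converges


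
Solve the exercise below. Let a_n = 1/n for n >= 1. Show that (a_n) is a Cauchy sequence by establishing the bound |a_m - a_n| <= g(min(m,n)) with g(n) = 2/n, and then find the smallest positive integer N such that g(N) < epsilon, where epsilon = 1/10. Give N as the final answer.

For any m, n >= 1, by the triangle inequality:
|a_m - a_n| = |1/m - 1/n| <= 1/m + 1/n <= 2/min(m,n).
So g(n) = 2/n bounds the Cauchy difference. Since g(n) -> 0, (a_n) is Cauchy.
Now solve g(N) < 1/10: 2/N < 1/10 <=> N > 2 / (1/10) = 20.
The smallest integer strictly greater than 20 is N = 21.
Check: g(21) = 2/21 = 2/21 < 1/10; g(20) = 1/10 >= 1/10. So N = 21.

21


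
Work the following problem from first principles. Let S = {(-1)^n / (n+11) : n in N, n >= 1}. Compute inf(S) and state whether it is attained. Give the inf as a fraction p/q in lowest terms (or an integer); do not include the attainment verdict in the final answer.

Analysis:
- Values: -1/12, 1/13, -1/14, 1/15, -1/16, ...
- Positive terms (even n): 1/(2+11), 1/(4+11), ... decreasing -> max = 1/13 (n=2).
- Negative terms (odd n): -1/(1+11), -1/(3+11), ... increasing -> min = -1/12 (n=1).
- So sup = 1/13 (attained at n=2); inf = -1/12 (attained at n=1).
Conclusion: inf(S) = -1/12, attained in S.

-1/12


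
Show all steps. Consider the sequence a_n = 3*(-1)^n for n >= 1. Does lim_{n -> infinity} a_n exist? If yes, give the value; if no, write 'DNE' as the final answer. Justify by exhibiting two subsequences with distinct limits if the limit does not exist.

Examine the behaviour of a_n along subsequences.
Even-n subsequence a_{2k} = 3 -> 3. Odd-n subsequence a_{2k+1} = -3 -> -3.
Since these two subsequential limits are 3 and -3, distinct, the full sequence cannot converge (a convergent sequence has all subsequences tending to the same limit). So lim a_n does not exist.

DNE


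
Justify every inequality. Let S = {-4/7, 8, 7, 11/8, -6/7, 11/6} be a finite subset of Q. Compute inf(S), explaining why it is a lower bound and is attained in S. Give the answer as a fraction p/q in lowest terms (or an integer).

S is finite, so inf(S) = min(S).
Sorted increasing:
-6/7, -4/7, 11/8, 11/6, 7, 8
The extremum is -6/7.
For every x in S, x >= -6/7. And -6/7 is in S, so it is attained.
Therefore inf(S) = -6/7.

-6/7


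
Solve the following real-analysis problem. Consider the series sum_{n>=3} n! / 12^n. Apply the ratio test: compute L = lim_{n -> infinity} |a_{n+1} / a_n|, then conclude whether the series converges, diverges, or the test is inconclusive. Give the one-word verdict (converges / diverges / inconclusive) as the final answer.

Let a_n denote the general term. Form the ratio a_{n+1}/a_n and simplify:
a_{n+1}/a_n = n/12 + 1/12
Take the limit as n -> infinity: L = infinity.
Since L = infinity > 1 (or L = infinity), the ratio test implies the series diverges.

diverges


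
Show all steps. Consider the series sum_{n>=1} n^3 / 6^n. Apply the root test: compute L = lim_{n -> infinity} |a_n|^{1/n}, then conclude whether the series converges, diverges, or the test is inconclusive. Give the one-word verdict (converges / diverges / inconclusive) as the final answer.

Let a_n denote the general term. Form |a_n|^(1/n) and simplify:
|a_n|^(1/n) = n^(3/n)/6
Take the limit as n -> infinity: L = 1/6.
Since L = 1/6 < 1, the root test implies convergence.

converges


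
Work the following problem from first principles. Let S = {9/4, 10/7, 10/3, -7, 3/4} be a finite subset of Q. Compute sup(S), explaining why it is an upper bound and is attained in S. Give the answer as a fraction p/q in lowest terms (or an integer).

S is finite, so sup(S) = max(S).
Sorted decreasing:
10/3, 9/4, 10/7, 3/4, -7
The extremum is 10/3.
For every x in S, x <= 10/3. And 10/3 is in S, so it is attained.
Therefore sup(S) = 10/3.

10/3


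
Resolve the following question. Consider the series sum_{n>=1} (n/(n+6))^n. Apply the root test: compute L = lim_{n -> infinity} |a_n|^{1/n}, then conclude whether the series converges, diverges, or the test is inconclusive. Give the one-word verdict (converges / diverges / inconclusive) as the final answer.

Let a_n denote the general term. Form |a_n|^(1/n) and simplify:
|a_n|^(1/n) = n/(n + 6)
Take the limit as n -> infinity: L = 1.
Since L = 1, the root test is inconclusive. (In fact a_n = (n/(n+6))^n -> e^(-6) != 0, so the nth-term test shows divergence; but the root test itself gives no conclusion.)

inconclusive


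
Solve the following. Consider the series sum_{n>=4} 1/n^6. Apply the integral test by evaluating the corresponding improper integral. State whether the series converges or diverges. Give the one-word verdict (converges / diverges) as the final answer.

Let f(x) = x^(-6). Then f is positive, continuous, and decreasing on [4, infinity), so the integral test applies.
Compute the improper integral int_{4}^infinity f(x) dx:
  antiderivative F(x) = -1/(5*x^5).
  As x -> infinity, F(x) -> 0 (since p = 6 > 1).
  So int = F(infinity) - F(4) = 0 - (-1/5120) = 1/5120.
  Finite, so by the integral test, the series converges.

converges


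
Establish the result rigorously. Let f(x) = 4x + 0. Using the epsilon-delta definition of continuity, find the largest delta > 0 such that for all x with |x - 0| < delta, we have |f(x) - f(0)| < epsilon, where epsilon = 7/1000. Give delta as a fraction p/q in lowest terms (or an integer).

We compute f(0) = 4*(0) + 0 = 0.
|f(x) - f(0)| = |4x + 0 - (0)| = |4(x - 0)| = 4|x - 0|.
We need 4|x - 0| < 7/1000, i.e. |x - 0| < 7/1000 / 4 = 7/4000.
So any delta <= 7/4000 works. Conversely, if delta > 7/4000, then x = 0 + 7/4000 satisfies |x - 0| = 7/4000 < delta but |f(x) - f(0)| = 4 * 7/4000 = 7/1000, which is not < 7/1000; so no larger delta works.
Hence the largest such delta is 7/4000.

7/4000


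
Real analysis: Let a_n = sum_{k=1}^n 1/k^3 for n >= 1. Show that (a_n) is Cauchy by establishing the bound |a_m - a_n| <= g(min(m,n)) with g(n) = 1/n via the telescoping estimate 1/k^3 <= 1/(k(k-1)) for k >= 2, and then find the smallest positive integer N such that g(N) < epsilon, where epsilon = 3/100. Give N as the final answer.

For m > n >= 1: |a_m - a_n| = sum_{k=n+1}^m 1/k^3.
Use 1/k^3 <= 1/(k(k-1)) = 1/(k-1) - 1/k for k >= 2 (which holds since k^3 >= k^2 >= k(k-1) for k >= 2):
sum_{k=n+1}^m 1/k^3 <= sum_{k=n+1}^m (1/(k-1) - 1/k) = 1/n - 1/m <= 1/n.
By symmetry the same bound holds with n,m swapped, so |a_m - a_n| <= 1/min(m,n) = g(min(m,n)). Since g(n) -> 0, (a_n) is Cauchy.
Now solve g(N) < 3/100: 1/N < 3/100 <=> N > 1/(3/100) = 100/3.
The smallest integer strictly greater than 100/3 is N = 34.
Check: g(34) = 1/34 < 3/100; g(33) = 1/33 >= 3/100. So N = 34.

34
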